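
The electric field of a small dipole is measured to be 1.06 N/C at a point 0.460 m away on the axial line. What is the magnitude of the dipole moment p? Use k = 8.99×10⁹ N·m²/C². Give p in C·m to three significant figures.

On axis E = 2kp/r³, so p = Er³/(2k).
p = (1.06)·(0.460)³ / (2·8.99×10⁹) = 5.738×10⁻¹² C·m.

p ≈ 5.74×10⁻¹² C·m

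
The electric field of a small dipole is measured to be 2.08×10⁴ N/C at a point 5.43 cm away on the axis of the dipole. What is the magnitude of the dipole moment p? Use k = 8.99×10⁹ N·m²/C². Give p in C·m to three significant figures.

On axis E = 2kp/r³, so p = Er³/(2k).
p = (2.08×10⁴)·(0.0543)³ / (2·8.99×10⁹) = 1.852×10⁻¹⁰ C·m.

p ≈ 1.85×10⁻¹⁰ C·m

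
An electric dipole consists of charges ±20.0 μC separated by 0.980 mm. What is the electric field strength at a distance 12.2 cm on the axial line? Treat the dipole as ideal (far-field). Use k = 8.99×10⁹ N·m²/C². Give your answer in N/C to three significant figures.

E ≈ 1.94×10⁵ N/C

Dipole moment p = qd = (2.00×10⁻⁵ C)(9.80×10⁻⁴ m) = 1.96×10⁻⁸ C·m.
On the dipole axis E = 2kp/r³.
E = 2·(8.99×10⁹)(1.96×10⁻⁸) / (0.122)³ = 1.941×10⁵ N/C.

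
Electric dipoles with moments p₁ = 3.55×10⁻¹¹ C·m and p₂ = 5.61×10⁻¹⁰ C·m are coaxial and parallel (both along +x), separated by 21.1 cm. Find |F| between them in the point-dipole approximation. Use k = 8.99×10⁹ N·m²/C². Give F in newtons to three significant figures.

F ≈ 5.42×10⁻⁷ N

On-axis field of dipole 1 at distance r: E = 2kp₁/r³. Force on dipole 2 is F = p₂·dE/dr (gradient along axis).
dE/dr = −6kp₁/r⁴, so |F| = 6kp₁p₂/r⁴ (attractive for aligned moments).
F = 6(8.99×10⁹)(3.55×10⁻¹¹)(5.61×10⁻¹⁰)/(0.211)⁴ = 5.420×10⁻⁷ N.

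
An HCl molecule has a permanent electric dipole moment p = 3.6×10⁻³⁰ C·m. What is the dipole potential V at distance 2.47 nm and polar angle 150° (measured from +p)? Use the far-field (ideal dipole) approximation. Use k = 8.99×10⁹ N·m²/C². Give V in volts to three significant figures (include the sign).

V ≈ -0.00459 V

The dipole potential is V = kp cosθ / r².
V = (8.99×10⁹)(3.60×10⁻³⁰)·cos150° / (2.47×10⁻⁹)² = -0.004594 V.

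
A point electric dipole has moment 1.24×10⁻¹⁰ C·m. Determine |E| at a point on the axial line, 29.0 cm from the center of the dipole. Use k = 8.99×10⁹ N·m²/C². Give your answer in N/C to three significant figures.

E ≈ 91.4 N/C

On the dipole axis E = 2kp/r³.
E = 2·(8.99×10⁹)(1.24×10⁻¹⁰) / (0.290)³ = 91.41 N/C.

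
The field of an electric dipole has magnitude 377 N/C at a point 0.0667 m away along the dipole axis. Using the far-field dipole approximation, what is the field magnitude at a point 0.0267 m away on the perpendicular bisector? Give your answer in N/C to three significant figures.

E ≈ 2940 N/C

Dipole fields scale as 1/r³ in the far field.
The axial field is twice the equatorial field at the same r, so the geometry factor is 1/2.
E₂ = E₁ · (1/2) · (r₁/r₂)³ = 377 · 0.5 · (0.0667/0.0267)³.
(r₁/r₂)³ = (2.498)³ = 15.59.
E₂ ≈ 2939 N/C.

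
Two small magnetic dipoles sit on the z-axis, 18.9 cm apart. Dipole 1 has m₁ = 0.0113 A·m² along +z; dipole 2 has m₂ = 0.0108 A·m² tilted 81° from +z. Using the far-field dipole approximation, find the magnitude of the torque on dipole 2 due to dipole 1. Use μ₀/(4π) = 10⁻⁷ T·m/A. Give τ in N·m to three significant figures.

τ ≈ 3.57×10⁻⁹ N·m

Dipole B is on the axis of dipole A, so B₁ there is axial: B₁ = (μ₀/4π)·2m₁/r³ along +z.
B₁ = 2(10⁻⁷)(0.0113)/(0.189)³ = 3.348×10⁻⁷ T.
τ = m₂ B₁ sinθ.
τ = (0.0108)(3.348×10⁻⁷)·sin81° = 3.571×10⁻⁹ N·m.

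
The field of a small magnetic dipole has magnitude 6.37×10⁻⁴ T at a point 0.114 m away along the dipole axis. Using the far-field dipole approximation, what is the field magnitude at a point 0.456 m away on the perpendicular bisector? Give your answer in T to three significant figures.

B ≈ 4.98×10⁻⁶ T

Dipole fields scale as 1/r³ in the far field.
The axial field is twice the equatorial field at the same r, so the geometry factor is 1/2.
B₂ = B₁ · (1/2) · (r₁/r₂)³ = 6.37×10⁻⁴ · 0.5 · (0.114/0.456)³.
(r₁/r₂)³ = (0.25)³ = 0.01562.
B₂ ≈ 4.977×10⁻⁶ T.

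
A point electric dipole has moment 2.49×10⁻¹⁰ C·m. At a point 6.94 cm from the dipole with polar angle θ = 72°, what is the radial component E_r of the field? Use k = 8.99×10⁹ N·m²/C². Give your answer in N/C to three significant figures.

For a dipole, E_r = (2kp cosθ)/r³.
kp/r³ = (8.99×10⁹)(2.49×10⁻¹⁰)/(0.0694)³ = 6697 N/C.
E_r = 2·6697·cos72° = 4139 N/C.

E_r ≈ 4140 N/C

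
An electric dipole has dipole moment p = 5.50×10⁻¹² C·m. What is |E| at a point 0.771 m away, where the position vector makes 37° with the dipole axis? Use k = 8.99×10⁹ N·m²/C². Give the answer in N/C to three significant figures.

E ≈ 0.184 N/C

At angle θ the dipole field magnitude is E = (kp/r³)·√(1 + 3cos²θ).
kp/r³ = (8.99×10⁹)(5.50×10⁻¹²) / (0.771)³ = 0.1079 N/C.
√(1 + 3cos²37°) = √(1 + 3·0.6378) = √2.9135 ≈ 1.7069.
E ≈ 0.1079 × 1.707 = 0.1841 N/C.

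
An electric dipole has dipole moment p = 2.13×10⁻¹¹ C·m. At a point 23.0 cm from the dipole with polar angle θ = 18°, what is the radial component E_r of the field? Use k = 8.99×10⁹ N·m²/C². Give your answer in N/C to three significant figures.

For a dipole, E_r = (2kp cosθ)/r³.
kp/r³ = (8.99×10⁹)(2.13×10⁻¹¹)/(0.230)³ = 15.74 N/C.
E_r = 2·15.74·cos18° = 29.94 N/C.

E_r ≈ 29.9 N/C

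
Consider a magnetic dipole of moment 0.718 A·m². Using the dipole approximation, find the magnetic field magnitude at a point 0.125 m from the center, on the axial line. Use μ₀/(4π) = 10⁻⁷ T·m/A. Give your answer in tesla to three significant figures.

On axis B = (μ₀/4π)·2m/r³.
B = 2·(10⁻⁷)·(0.718) / (0.125)³ = 7.352×10⁻⁵ T.

B ≈ 7.35×10⁻⁵ T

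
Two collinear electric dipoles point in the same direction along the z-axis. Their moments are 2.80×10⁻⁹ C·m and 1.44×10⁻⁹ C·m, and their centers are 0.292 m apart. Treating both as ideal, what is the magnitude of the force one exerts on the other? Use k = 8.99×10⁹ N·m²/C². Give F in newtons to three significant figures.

F ≈ 2.99×10⁻⁵ N

On-axis field of dipole 1 at distance r: E = 2kp₁/r³. Force on dipole 2 is F = p₂·dE/dr (gradient along axis).
dE/dr = −6kp₁/r⁴, so |F| = 6kp₁p₂/r⁴ (attractive for aligned moments).
F = 6(8.99×10⁹)(2.80×10⁻⁹)(1.44×10⁻⁹)/(0.292)⁴ = 2.992×10⁻⁵ N.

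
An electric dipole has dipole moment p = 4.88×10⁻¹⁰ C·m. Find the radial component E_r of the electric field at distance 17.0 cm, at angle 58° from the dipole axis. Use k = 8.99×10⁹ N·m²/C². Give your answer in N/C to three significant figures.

For a dipole, E_r = (2kp cosθ)/r³.
kp/r³ = (8.99×10⁹)(4.88×10⁻¹⁰)/(0.170)³ = 893.0 N/C.
E_r = 2·893.0·cos58° = 946.4 N/C.

E_r ≈ 946 N/C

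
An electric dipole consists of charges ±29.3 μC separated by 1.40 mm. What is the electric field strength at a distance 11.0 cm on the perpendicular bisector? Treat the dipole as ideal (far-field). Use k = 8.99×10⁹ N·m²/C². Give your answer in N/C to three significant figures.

Dipole moment p = qd = (2.93×10⁻⁵ C)(0.00140 m) = 4.102×10⁻⁸ C·m.
On the perpendicular bisector E = kp/r³ (half the axial value at the same distance).
E = (8.99×10⁹)(4.102×10⁻⁸) / (0.110)³ = 2.771×10⁵ N/C.

E ≈ 2.77×10⁵ N/C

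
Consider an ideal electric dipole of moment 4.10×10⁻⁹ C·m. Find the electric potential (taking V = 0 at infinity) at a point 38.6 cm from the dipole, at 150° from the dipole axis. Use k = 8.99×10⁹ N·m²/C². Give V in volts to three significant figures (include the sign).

V ≈ -214 V

The dipole potential is V = kp cosθ / r².
V = (8.99×10⁹)(4.10×10⁻⁹)·cos150° / (0.386)² = -214.2 V.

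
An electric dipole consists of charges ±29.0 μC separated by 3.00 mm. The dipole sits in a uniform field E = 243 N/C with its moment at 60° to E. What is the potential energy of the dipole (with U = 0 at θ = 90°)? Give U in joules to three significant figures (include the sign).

Dipole moment p = qd = (2.90×10⁻⁵ C)(0.00300 m) = 8.70×10⁻⁸ C·m.
U = −p·E = −pE cosθ.
U = −(8.70×10⁻⁸)(243)·cos60° = -1.057×10⁻⁵ J.

U ≈ -1.06×10⁻⁵ J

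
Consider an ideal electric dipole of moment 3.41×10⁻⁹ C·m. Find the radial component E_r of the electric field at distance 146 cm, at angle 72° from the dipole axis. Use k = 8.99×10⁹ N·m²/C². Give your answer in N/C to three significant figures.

For a dipole, E_r = (2kp cosθ)/r³.
kp/r³ = (8.99×10⁹)(3.41×10⁻⁹)/(1.46)³ = 9.850 N/C.
E_r = 2·9.850·cos72° = 6.088 N/C.

E_r ≈ 6.09 N/C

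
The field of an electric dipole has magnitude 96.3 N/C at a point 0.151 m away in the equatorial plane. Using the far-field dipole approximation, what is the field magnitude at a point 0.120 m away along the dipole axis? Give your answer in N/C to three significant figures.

E ≈ 384 N/C

Dipole fields scale as 1/r³ in the far field.
The axial field is twice the equatorial field at the same r, so the geometry factor is 2/1.
E₂ = E₁ · (2/1) · (r₁/r₂)³ = 96.3 · 2 · (0.151/0.120)³.
(r₁/r₂)³ = (1.258)³ = 1.992.
E₂ ≈ 383.7 N/C.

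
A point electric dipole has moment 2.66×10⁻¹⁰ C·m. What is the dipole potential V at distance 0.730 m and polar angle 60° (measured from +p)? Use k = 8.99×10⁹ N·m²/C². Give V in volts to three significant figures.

The dipole potential is V = kp cosθ / r².
V = (8.99×10⁹)(2.66×10⁻¹⁰)·cos60° / (0.730)² = 2.244 V.

V ≈ 2.24 V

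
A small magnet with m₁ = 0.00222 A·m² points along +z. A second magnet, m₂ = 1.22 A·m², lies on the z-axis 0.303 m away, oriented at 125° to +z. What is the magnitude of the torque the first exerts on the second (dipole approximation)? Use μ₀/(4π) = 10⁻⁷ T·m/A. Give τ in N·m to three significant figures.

Dipole B is on the axis of dipole A, so B₁ there is axial: B₁ = (μ₀/4π)·2m₁/r³ along +z.
B₁ = 2(10⁻⁷)(0.00222)/(0.303)³ = 1.596×10⁻⁸ T.
τ = m₂ B₁ sinθ.
τ = (1.22)(1.596×10⁻⁸)·sin125° = 1.595×10⁻⁸ N·m.

τ ≈ 1.60×10⁻⁸ N·m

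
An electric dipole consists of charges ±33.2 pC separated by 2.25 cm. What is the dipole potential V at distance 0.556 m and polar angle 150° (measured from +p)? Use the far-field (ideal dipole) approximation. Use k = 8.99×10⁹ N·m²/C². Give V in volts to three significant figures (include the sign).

Dipole moment p = qd = (3.32×10⁻¹¹ C)(0.0225 m) = 7.47×10⁻¹³ C·m.
The dipole potential is V = kp cosθ / r².
V = (8.99×10⁹)(7.47×10⁻¹³)·cos150° / (0.556)² = -0.01881 V.

V ≈ -0.0188 V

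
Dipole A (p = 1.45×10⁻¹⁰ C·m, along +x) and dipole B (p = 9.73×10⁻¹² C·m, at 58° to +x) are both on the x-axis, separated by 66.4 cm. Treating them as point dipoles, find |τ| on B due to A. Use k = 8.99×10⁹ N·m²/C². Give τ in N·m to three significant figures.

The second dipole sits on the axis of the first, so the field there is axial: E₁ = 2kp₁/r³ along +x.
E₁ = 2(8.99×10⁹)(1.45×10⁻¹⁰)/(0.664)³ = 8.905 N/C.
Torque on the second dipole: τ = p₂ E₁ sinθ.
τ = (9.73×10⁻¹²)(8.905)·sin58° = 7.348×10⁻¹¹ N·m.

τ ≈ 7.35×10⁻¹¹ N·m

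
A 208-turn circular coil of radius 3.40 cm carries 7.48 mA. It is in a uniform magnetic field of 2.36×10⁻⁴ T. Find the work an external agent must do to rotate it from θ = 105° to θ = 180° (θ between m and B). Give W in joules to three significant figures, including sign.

W ≈ 9.88×10⁻⁷ J

m = NIA = NIπa² = 208·(0.00748)·π·(0.0340)² = 0.00565 A·m².
W_ext = ΔU = −mB cosθ₂ + mB cosθ₁ = mB(cosθ₁ − cosθ₂).
W = (0.00565)(2.36×10⁻⁴)·(cos105° − cos180°) = (1.333×10⁻⁶)·(+0.7412) = 9.883×10⁻⁷ J.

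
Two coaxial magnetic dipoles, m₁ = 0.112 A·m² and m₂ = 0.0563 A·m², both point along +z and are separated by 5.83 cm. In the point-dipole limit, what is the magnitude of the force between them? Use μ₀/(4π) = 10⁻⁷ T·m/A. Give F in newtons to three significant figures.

F ≈ 3.27×10⁻⁴ N

On-axis B of dipole 1: B = (μ₀/4π)·2m₁/r³. Force on dipole 2: F = m₂·dB/dr.
dB/dr = −(μ₀/4π)·6m₁/r⁴, so |F| = (μ₀/4π)·6m₁m₂/r⁴.
F = 6(10⁻⁷)(0.112)(0.0563)/(0.0583)⁴ = 3.275×10⁻⁴ N.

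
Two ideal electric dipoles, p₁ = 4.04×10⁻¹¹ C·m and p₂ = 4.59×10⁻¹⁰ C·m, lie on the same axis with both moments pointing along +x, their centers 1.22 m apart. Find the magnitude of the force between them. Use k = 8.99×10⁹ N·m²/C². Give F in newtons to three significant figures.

On-axis field of dipole 1 at distance r: E = 2kp₁/r³. Force on dipole 2 is F = p₂·dE/dr (gradient along axis).
dE/dr = −6kp₁/r⁴, so |F| = 6kp₁p₂/r⁴ (attractive for aligned moments).
F = 6(8.99×10⁹)(4.04×10⁻¹¹)(4.59×10⁻¹⁰)/(1.22)⁴ = 4.515×10⁻¹⁰ N.

F ≈ 4.52×10⁻¹⁰ N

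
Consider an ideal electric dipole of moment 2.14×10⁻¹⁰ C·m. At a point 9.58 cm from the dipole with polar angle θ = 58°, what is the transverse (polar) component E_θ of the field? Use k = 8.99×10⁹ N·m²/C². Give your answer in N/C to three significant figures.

For a dipole, E_θ = (kp sinθ)/r³.
kp/r³ = (8.99×10⁹)(2.14×10⁻¹⁰)/(0.0958)³ = 2188 N/C.
E_θ = 2188·sin58° = 1856 N/C.

E_θ ≈ 1860 N/C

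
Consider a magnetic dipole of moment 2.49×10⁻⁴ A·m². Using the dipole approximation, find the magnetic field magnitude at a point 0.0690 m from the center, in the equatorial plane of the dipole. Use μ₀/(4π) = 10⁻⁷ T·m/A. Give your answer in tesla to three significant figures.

In the equatorial plane B = (μ₀/4π)·m/r³ (half the axial value).
B = (10⁻⁷)·(2.49×10⁻⁴) / (0.0690)³ = 7.580×10⁻⁸ T.

B ≈ 7.58×10⁻⁸ T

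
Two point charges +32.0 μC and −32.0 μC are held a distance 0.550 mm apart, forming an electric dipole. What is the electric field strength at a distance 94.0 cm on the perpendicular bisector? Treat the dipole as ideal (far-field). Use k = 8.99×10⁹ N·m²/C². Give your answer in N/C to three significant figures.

Dipole moment p = qd = (3.20×10⁻⁵ C)(5.50×10⁻⁴ m) = 1.76×10⁻⁸ C·m.
In the equatorial plane E = kp/r³.
E = (8.99×10⁹)(1.76×10⁻⁸) / (0.940)³ = 190.5 N/C.

E ≈ 190 N/C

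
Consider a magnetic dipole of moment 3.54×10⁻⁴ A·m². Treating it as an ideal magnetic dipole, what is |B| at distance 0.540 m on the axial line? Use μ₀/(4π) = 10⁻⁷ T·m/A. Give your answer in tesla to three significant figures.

B ≈ 4.50×10⁻¹⁰ T

On axis B = (μ₀/4π)·2m/r³.
B = 2·(10⁻⁷)·(3.54×10⁻⁴) / (0.540)³ = 4.496×10⁻¹⁰ T.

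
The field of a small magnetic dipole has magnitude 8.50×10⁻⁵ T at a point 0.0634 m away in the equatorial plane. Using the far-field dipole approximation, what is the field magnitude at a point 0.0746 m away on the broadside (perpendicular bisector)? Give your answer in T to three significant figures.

B ≈ 5.22×10⁻⁵ T

Dipole fields scale as 1/r³ in the far field; the geometry is the same at both points.
B₂ = B₁ · (r₁/r₂)³ = 8.50×10⁻⁵ · (0.0634/0.0746)³.
(r₁/r₂)³ = (0.8499)³ = 0.6138.
B₂ ≈ 5.218×10⁻⁵ T.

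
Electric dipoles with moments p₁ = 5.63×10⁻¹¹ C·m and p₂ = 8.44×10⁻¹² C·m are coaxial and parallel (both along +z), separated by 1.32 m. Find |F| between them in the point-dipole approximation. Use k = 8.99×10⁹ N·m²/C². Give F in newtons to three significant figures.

On-axis field of dipole 1 at distance r: E = 2kp₁/r³. Force on dipole 2 is F = p₂·dE/dr (gradient along axis).
dE/dr = −6kp₁/r⁴, so |F| = 6kp₁p₂/r⁴ (attractive for aligned moments).
F = 6(8.99×10⁹)(5.63×10⁻¹¹)(8.44×10⁻¹²)/(1.32)⁴ = 8.442×10⁻¹² N.

F ≈ 8.44×10⁻¹² N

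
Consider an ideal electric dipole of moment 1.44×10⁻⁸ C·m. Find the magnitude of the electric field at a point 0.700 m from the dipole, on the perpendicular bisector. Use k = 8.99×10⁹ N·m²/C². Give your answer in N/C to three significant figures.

On the perpendicular bisector E = kp/r³ (half the axial value at the same distance).
E = (8.99×10⁹)(1.44×10⁻⁸) / (0.700)³ = 377.4 N/C.

E ≈ 377 N/C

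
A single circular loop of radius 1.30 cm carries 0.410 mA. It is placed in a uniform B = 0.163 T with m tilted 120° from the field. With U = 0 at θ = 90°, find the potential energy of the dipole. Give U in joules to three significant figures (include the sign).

U ≈ 1.77×10⁻⁸ J

Magnetic moment m = IA = Iπa² = (4.10×10⁻⁴)·π·(0.0130)² = 2.177×10⁻⁷ A·m².
U = −m·B = −mB cosθ.
U = −(2.177×10⁻⁷)(0.163)·cos120° = 1.774×10⁻⁸ J.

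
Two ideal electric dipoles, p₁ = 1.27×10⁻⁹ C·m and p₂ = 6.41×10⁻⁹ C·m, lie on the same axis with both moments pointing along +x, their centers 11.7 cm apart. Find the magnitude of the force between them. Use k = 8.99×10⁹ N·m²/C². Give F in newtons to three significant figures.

F ≈ 0.00234 N

On-axis field of dipole 1 at distance r: E = 2kp₁/r³. Force on dipole 2 is F = p₂·dE/dr (gradient along axis).
dE/dr = −6kp₁/r⁴, so |F| = 6kp₁p₂/r⁴ (attractive for aligned moments).
F = 6(8.99×10⁹)(1.27×10⁻⁹)(6.41×10⁻⁹)/(0.117)⁴ = 0.002343 N.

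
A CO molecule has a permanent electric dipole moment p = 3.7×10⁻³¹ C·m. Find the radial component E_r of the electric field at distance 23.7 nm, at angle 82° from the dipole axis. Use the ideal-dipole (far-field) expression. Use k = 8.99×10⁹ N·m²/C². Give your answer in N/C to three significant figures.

For a dipole, E_r = (2kp cosθ)/r³.
kp/r³ = (8.99×10⁹)(3.70×10⁻³¹)/(2.37×10⁻⁸)³ = 249.9 N/C.
E_r = 2·249.9·cos82° = 69.55 N/C.

E_r ≈ 69.6 N/C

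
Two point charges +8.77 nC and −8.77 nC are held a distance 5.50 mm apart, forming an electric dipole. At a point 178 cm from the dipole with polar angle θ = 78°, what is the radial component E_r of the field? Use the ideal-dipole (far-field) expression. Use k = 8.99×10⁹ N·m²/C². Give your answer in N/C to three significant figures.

Dipole moment p = qd = (8.77×10⁻⁹ C)(0.00550 m) = 4.824×10⁻¹¹ C·m.
For a dipole, E_r = (2kp cosθ)/r³.
kp/r³ = (8.99×10⁹)(4.824×10⁻¹¹)/(1.78)³ = 0.07690 N/C.
E_r = 2·0.07690·cos78° = 0.03198 N/C.

E_r ≈ 0.0320 N/C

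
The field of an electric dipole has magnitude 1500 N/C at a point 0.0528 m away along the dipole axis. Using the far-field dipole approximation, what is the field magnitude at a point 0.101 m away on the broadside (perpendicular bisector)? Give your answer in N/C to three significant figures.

E ≈ 107 N/C

Dipole fields scale as 1/r³ in the far field.
The axial field is twice the equatorial field at the same r, so the geometry factor is 1/2.
E₂ = E₁ · (1/2) · (r₁/r₂)³ = 1500 · 0.5 · (0.0528/0.101)³.
(r₁/r₂)³ = (0.5228)³ = 0.1429.
E₂ ≈ 107.2 N/C.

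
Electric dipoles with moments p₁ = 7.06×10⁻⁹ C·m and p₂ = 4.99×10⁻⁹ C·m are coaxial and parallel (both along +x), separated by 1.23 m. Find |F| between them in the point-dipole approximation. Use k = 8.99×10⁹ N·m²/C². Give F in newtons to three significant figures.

F ≈ 8.30×10⁻⁷ N

On-axis field of dipole 1 at distance r: E = 2kp₁/r³. Force on dipole 2 is F = p₂·dE/dr (gradient along axis).
dE/dr = −6kp₁/r⁴, so |F| = 6kp₁p₂/r⁴ (attractive for aligned moments).
F = 6(8.99×10⁹)(7.06×10⁻⁹)(4.99×10⁻⁹)/(1.23)⁴ = 8.302×10⁻⁷ N.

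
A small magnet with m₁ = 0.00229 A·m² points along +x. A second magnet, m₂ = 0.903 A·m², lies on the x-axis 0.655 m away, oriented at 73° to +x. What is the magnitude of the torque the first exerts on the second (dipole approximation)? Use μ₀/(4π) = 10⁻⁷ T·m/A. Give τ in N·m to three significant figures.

τ ≈ 1.41×10⁻⁹ N·m

Dipole B is on the axis of dipole A, so B₁ there is axial: B₁ = (μ₀/4π)·2m₁/r³ along +x.
B₁ = 2(10⁻⁷)(0.00229)/(0.655)³ = 1.630×10⁻⁹ T.
τ = m₂ B₁ sinθ.
τ = (0.903)(1.630×10⁻⁹)·sin73° = 1.407×10⁻⁹ N·m.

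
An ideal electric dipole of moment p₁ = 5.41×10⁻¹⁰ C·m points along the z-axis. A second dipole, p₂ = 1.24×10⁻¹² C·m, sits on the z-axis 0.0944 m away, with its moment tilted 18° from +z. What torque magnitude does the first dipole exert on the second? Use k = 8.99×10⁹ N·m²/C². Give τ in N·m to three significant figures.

The second dipole sits on the axis of the first, so the field there is axial: E₁ = 2kp₁/r³ along +z.
E₁ = 2(8.99×10⁹)(5.41×10⁻¹⁰)/(0.0944)³ = 1.156×10⁴ N/C.
Torque on the second dipole: τ = p₂ E₁ sinθ.
τ = (1.24×10⁻¹²)(1.156×10⁴)·sin18° = 4.431×10⁻⁹ N·m.

τ ≈ 4.43×10⁻⁹ N·m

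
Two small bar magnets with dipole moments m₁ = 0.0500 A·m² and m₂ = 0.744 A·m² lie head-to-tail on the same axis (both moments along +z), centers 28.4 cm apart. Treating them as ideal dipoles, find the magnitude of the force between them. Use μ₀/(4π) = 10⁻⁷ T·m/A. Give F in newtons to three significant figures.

On-axis B of dipole 1: B = (μ₀/4π)·2m₁/r³. Force on dipole 2: F = m₂·dB/dr.
dB/dr = −(μ₀/4π)·6m₁/r⁴, so |F| = (μ₀/4π)·6m₁m₂/r⁴.
F = 6(10⁻⁷)(0.0500)(0.744)/(0.284)⁴ = 3.431×10⁻⁶ N.

F ≈ 3.43×10⁻⁶ N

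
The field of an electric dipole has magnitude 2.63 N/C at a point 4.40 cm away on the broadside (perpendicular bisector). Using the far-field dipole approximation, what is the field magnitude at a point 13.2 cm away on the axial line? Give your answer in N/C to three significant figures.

E ≈ 0.195 N/C

Dipole fields scale as 1/r³ in the far field.
The axial field is twice the equatorial field at the same r, so the geometry factor is 2/1.
E₂ = E₁ · (2/1) · (r₁/r₂)³ = 2.63 · 2 · (4.40/13.2)³.
(r₁/r₂)³ = (0.3333)³ = 0.03704.
E₂ ≈ 0.1948 N/C.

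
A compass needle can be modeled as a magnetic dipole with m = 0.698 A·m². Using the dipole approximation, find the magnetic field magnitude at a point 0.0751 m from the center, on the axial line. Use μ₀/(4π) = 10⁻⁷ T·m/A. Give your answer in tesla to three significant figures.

B ≈ 3.30×10⁻⁴ T

On axis B = (μ₀/4π)·2m/r³.
B = 2·(10⁻⁷)·(0.698) / (0.0751)³ = 3.296×10⁻⁴ T.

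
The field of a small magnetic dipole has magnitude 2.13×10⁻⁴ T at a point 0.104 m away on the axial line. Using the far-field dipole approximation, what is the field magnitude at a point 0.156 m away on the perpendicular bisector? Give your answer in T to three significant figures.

B ≈ 3.16×10⁻⁵ T

Dipole fields scale as 1/r³ in the far field.
The axial field is twice the equatorial field at the same r, so the geometry factor is 1/2.
B₂ = B₁ · (1/2) · (r₁/r₂)³ = 2.13×10⁻⁴ · 0.5 · (0.104/0.156)³.
(r₁/r₂)³ = (0.6667)³ = 0.2963.
B₂ ≈ 3.156×10⁻⁵ T.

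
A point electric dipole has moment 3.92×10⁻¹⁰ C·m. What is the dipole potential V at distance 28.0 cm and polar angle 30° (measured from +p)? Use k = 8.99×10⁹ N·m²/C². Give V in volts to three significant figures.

The dipole potential is V = kp cosθ / r².
V = (8.99×10⁹)(3.92×10⁻¹⁰)·cos30° / (0.280)² = 38.93 V.

V ≈ 38.9 V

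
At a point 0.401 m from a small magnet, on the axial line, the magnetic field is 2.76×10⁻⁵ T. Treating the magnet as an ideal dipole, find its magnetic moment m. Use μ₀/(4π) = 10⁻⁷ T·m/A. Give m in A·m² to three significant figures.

m ≈ 8.90 A·m²

On axis B = (μ₀/4π)·2m/r³, so m = Br³·4π/(μ₀·2).
m = (2.76×10⁻⁵)·(0.401)³ / (2·10⁻⁷) = 8.898 A·m².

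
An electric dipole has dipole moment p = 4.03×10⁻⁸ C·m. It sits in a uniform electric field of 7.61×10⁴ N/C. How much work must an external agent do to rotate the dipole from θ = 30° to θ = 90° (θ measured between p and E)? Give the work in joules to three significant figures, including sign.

W ≈ 0.00266 J

W_ext = ΔU = U(θ₂) − U(θ₁) = −pE cosθ₂ − (−pE cosθ₁) = pE(cosθ₁ − cosθ₂).
W = (4.03×10⁻⁸)(7.61×10⁴)·(cos30° − cos90°) = (0.003067)·(+0.8660) = 0.002656 J.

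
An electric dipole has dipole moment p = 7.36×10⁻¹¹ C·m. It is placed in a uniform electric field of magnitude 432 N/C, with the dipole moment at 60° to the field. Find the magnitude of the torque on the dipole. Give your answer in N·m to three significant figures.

τ ≈ 2.75×10⁻⁸ N·m

Torque on an electric dipole: τ = pE sinθ.
τ = (7.36×10⁻¹¹)(432)·sin60° = 2.754×10⁻⁸ N·m.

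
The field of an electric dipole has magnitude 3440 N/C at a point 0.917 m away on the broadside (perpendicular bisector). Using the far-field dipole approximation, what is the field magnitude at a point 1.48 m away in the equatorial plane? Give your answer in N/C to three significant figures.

E ≈ 818 N/C

Dipole fields scale as 1/r³ in the far field; the geometry is the same at both points.
E₂ = E₁ · (r₁/r₂)³ = 3440 · (0.917/1.48)³.
(r₁/r₂)³ = (0.6196)³ = 0.2379.
E₂ ≈ 818.2 N/C.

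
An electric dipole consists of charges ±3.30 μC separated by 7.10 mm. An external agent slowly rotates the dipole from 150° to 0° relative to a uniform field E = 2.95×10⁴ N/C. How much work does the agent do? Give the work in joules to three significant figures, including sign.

W ≈ -0.00129 J

Dipole moment p = qd = (3.30×10⁻⁶ C)(0.00710 m) = 2.343×10⁻⁸ C·m.
W_ext = ΔU = U(θ₂) − U(θ₁) = −pE cosθ₂ − (−pE cosθ₁) = pE(cosθ₁ − cosθ₂).
W = (2.343×10⁻⁸)(2.95×10⁴)·(cos150° − cos0°) = (6.912×10⁻⁴)·(-1.8660) = -0.001290 J.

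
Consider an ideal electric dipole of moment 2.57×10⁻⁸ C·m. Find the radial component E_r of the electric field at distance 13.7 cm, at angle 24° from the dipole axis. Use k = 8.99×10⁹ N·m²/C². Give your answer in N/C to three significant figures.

E_r ≈ 1.64×10⁵ N/C

For a dipole, E_r = (2kp cosθ)/r³.
kp/r³ = (8.99×10⁹)(2.57×10⁻⁸)/(0.137)³ = 8.985×10⁴ N/C.
E_r = 2·8.985×10⁴·cos24° = 1.642×10⁵ N/C.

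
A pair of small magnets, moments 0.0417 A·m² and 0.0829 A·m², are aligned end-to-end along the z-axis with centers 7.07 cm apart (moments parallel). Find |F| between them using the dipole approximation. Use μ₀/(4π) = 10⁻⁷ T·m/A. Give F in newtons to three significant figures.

F ≈ 8.30×10⁻⁵ N

On-axis B of dipole 1: B = (μ₀/4π)·2m₁/r³. Force on dipole 2: F = m₂·dB/dr.
dB/dr = −(μ₀/4π)·6m₁/r⁴, so |F| = (μ₀/4π)·6m₁m₂/r⁴.
F = 6(10⁻⁷)(0.0417)(0.0829)/(0.0707)⁴ = 8.302×10⁻⁵ N.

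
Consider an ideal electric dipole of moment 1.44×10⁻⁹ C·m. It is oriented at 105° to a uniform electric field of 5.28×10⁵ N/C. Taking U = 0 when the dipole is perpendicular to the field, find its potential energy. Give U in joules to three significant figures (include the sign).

U = −p·E = −pE cosθ.
U = −(1.44×10⁻⁹)(5.28×10⁵)·cos105° = 1.968×10⁻⁴ J.

U ≈ 1.97×10⁻⁴ J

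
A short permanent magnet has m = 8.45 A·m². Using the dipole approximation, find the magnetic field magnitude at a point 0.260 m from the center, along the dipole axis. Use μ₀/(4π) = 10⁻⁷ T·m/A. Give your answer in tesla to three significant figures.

On axis B = (μ₀/4π)·2m/r³.
B = 2·(10⁻⁷)·(8.45) / (0.260)³ = 9.615×10⁻⁵ T.

B ≈ 9.62×10⁻⁵ T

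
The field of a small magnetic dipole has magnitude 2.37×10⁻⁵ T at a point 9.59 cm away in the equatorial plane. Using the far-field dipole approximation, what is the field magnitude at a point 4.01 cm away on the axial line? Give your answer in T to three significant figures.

B ≈ 6.48×10⁻⁴ T

Dipole fields scale as 1/r³ in the far field.
The axial field is twice the equatorial field at the same r, so the geometry factor is 2/1.
B₂ = B₁ · (2/1) · (r₁/r₂)³ = 2.37×10⁻⁵ · 2 · (9.59/4.01)³.
(r₁/r₂)³ = (2.392)³ = 13.68.
B₂ ≈ 6.483×10⁻⁴ T.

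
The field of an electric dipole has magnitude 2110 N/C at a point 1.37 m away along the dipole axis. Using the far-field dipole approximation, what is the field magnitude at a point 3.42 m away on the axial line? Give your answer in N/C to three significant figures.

Dipole fields scale as 1/r³ in the far field; the geometry is the same at both points.
E₂ = E₁ · (r₁/r₂)³ = 2110 · (1.37/3.42)³.
(r₁/r₂)³ = (0.4006)³ = 0.06428.
E₂ ≈ 135.6 N/C.

E ≈ 136 N/C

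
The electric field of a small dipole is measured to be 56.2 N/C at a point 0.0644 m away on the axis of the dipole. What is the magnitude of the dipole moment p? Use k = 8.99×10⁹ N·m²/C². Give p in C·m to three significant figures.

p ≈ 8.35×10⁻¹³ C·m

On axis E = 2kp/r³, so p = Er³/(2k).
p = (56.2)·(0.0644)³ / (2·8.99×10⁹) = 8.348×10⁻¹³ C·m.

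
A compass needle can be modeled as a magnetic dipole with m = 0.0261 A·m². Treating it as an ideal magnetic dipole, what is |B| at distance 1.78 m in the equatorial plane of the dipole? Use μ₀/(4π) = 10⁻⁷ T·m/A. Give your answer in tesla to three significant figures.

In the equatorial plane B = (μ₀/4π)·m/r³ (half the axial value).
B = (10⁻⁷)·(0.0261) / (1.78)³ = 4.628×10⁻¹⁰ T.

B ≈ 4.63×10⁻¹⁰ T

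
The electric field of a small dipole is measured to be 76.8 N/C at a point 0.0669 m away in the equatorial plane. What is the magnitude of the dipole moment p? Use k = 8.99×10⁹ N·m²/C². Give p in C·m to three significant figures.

In the equatorial plane E = kp/r³, so p = Er³/(k).
p = (76.8)·(0.0669)³ / (8.99×10⁹) = 2.558×10⁻¹² C·m.

p ≈ 2.56×10⁻¹² C·m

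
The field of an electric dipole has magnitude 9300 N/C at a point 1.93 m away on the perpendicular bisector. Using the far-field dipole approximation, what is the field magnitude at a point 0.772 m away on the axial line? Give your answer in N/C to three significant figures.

E ≈ 2.91×10⁵ N/C

Dipole fields scale as 1/r³ in the far field.
The axial field is twice the equatorial field at the same r, so the geometry factor is 2/1.
E₂ = E₁ · (2/1) · (r₁/r₂)³ = 9300 · 2 · (1.93/0.772)³.
(r₁/r₂)³ = (2.5)³ = 15.62.
E₂ ≈ 2.906×10⁵ N/C.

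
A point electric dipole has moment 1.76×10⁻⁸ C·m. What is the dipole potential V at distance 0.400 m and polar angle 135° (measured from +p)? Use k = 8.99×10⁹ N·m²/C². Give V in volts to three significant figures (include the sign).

The dipole potential is V = kp cosθ / r².
V = (8.99×10⁹)(1.76×10⁻⁸)·cos135° / (0.400)² = -699.3 V.

V ≈ -699 V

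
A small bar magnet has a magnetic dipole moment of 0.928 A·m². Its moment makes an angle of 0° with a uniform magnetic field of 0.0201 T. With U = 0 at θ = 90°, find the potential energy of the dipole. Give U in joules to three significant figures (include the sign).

U ≈ -0.0187 J

U = −m·B = −mB cosθ.
U = −(0.928)(0.0201)·cos0° = -0.01865 J.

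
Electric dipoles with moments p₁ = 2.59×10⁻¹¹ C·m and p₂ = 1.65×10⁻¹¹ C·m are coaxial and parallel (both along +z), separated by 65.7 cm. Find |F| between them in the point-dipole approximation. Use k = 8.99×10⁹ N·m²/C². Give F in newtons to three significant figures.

On-axis field of dipole 1 at distance r: E = 2kp₁/r³. Force on dipole 2 is F = p₂·dE/dr (gradient along axis).
dE/dr = −6kp₁/r⁴, so |F| = 6kp₁p₂/r⁴ (attractive for aligned moments).
F = 6(8.99×10⁹)(2.59×10⁻¹¹)(1.65×10⁻¹¹)/(0.657)⁴ = 1.237×10⁻¹⁰ N.

F ≈ 1.24×10⁻¹⁰ N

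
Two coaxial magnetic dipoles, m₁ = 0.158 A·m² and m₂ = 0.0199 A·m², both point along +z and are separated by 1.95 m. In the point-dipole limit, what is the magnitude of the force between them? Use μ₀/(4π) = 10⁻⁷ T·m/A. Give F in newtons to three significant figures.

On-axis B of dipole 1: B = (μ₀/4π)·2m₁/r³. Force on dipole 2: F = m₂·dB/dr.
dB/dr = −(μ₀/4π)·6m₁/r⁴, so |F| = (μ₀/4π)·6m₁m₂/r⁴.
F = 6(10⁻⁷)(0.158)(0.0199)/(1.95)⁴ = 1.305×10⁻¹⁰ N.

F ≈ 1.30×10⁻¹⁰ N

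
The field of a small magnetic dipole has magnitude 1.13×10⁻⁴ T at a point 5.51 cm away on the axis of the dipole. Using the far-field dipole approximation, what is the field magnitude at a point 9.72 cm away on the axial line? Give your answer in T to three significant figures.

Dipole fields scale as 1/r³ in the far field; the geometry is the same at both points.
B₂ = B₁ · (r₁/r₂)³ = 1.13×10⁻⁴ · (5.51/9.72)³.
(r₁/r₂)³ = (0.5669)³ = 0.1822.
B₂ ≈ 2.058×10⁻⁵ T.

B ≈ 2.06×10⁻⁵ T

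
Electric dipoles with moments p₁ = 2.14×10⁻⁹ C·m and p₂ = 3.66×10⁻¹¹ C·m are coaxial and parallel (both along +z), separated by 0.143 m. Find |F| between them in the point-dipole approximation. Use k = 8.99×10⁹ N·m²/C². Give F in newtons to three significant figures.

F ≈ 1.01×10⁻⁵ N

On-axis field of dipole 1 at distance r: E = 2kp₁/r³. Force on dipole 2 is F = p₂·dE/dr (gradient along axis).
dE/dr = −6kp₁/r⁴, so |F| = 6kp₁p₂/r⁴ (attractive for aligned moments).
F = 6(8.99×10⁹)(2.14×10⁻⁹)(3.66×10⁻¹¹)/(0.143)⁴ = 1.010×10⁻⁵ N.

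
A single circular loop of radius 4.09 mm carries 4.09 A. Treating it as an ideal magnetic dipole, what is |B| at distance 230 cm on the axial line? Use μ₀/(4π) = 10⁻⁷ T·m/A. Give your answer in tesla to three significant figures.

Magnetic moment m = IA = Iπa² = (4.09)·π·(0.00409)² = 2.149×10⁻⁴ A·m².
On axis B = (μ₀/4π)·2m/r³.
B = 2·(10⁻⁷)·(2.149×10⁻⁴) / (2.30)³ = 3.533×10⁻¹² T.

B ≈ 3.53×10⁻¹² T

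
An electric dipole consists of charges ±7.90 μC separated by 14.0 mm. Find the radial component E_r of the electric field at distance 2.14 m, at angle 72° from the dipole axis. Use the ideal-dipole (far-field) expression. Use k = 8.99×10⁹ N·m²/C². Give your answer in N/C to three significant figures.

E_r ≈ 62.7 N/C

Dipole moment p = qd = (7.90×10⁻⁶ C)(0.0140 m) = 1.106×10⁻⁷ C·m.
For a dipole, E_r = (2kp cosθ)/r³.
kp/r³ = (8.99×10⁹)(1.106×10⁻⁷)/(2.14)³ = 101.5 N/C.
E_r = 2·101.5·cos72° = 62.70 N/C.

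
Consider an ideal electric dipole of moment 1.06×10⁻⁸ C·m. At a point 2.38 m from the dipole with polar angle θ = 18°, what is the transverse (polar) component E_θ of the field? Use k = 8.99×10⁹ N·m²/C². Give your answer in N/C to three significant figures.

For a dipole, E_θ = (kp sinθ)/r³.
kp/r³ = (8.99×10⁹)(1.06×10⁻⁸)/(2.38)³ = 7.069 N/C.
E_θ = 7.069·sin18° = 2.184 N/C.

E_θ ≈ 2.18 N/C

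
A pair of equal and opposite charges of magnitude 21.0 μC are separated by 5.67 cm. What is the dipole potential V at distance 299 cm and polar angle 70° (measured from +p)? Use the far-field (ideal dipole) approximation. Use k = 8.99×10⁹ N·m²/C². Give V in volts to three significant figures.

V ≈ 410 V

Dipole moment p = qd = (2.10×10⁻⁵ C)(0.0567 m) = 1.191×10⁻⁶ C·m.
The dipole potential is V = kp cosθ / r².
V = (8.99×10⁹)(1.191×10⁻⁶)·cos70° / (2.99)² = 409.6 V.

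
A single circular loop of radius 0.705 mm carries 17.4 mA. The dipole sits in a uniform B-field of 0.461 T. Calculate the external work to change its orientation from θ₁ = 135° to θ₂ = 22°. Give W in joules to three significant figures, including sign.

W ≈ -2.05×10⁻⁸ J

Magnetic moment m = IA = Iπa² = (0.0174)·π·(7.05×10⁻⁴)² = 2.717×10⁻⁸ A·m².
W_ext = ΔU = −mB cosθ₂ + mB cosθ₁ = mB(cosθ₁ − cosθ₂).
W = (2.717×10⁻⁸)(0.461)·(cos135° − cos22°) = (1.253×10⁻⁸)·(-1.6343) = -2.047×10⁻⁸ J.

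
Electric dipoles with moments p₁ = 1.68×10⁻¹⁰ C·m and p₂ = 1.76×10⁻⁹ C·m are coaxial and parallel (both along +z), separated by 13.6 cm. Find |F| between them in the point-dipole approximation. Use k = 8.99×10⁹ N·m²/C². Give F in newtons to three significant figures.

F ≈ 4.66×10⁻⁵ N

On-axis field of dipole 1 at distance r: E = 2kp₁/r³. Force on dipole 2 is F = p₂·dE/dr (gradient along axis).
dE/dr = −6kp₁/r⁴, so |F| = 6kp₁p₂/r⁴ (attractive for aligned moments).
F = 6(8.99×10⁹)(1.68×10⁻¹⁰)(1.76×10⁻⁹)/(0.136)⁴ = 4.662×10⁻⁵ N.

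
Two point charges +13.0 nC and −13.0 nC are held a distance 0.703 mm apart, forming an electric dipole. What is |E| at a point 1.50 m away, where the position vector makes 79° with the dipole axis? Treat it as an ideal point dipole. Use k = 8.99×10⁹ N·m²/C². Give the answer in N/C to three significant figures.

E ≈ 0.0256 N/C

Dipole moment p = qd = (1.30×10⁻⁸ C)(7.03×10⁻⁴ m) = 9.139×10⁻¹² C·m.
At angle θ the dipole field magnitude is E = (kp/r³)·√(1 + 3cos²θ).
kp/r³ = (8.99×10⁹)(9.139×10⁻¹²) / (1.50)³ = 0.02434 N/C.
√(1 + 3cos²79°) = √(1 + 3·0.0364) = √1.1092 ≈ 1.0532.
E ≈ 0.02434 × 1.053 = 0.02564 N/C.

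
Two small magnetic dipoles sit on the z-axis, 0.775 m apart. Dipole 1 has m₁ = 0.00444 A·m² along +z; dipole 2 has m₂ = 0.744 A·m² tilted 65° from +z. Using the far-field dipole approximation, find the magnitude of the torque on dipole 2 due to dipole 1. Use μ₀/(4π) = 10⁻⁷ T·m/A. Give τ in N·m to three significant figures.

Dipole B is on the axis of dipole A, so B₁ there is axial: B₁ = (μ₀/4π)·2m₁/r³ along +z.
B₁ = 2(10⁻⁷)(0.00444)/(0.775)³ = 1.908×10⁻⁹ T.
τ = m₂ B₁ sinθ.
τ = (0.744)(1.908×10⁻⁹)·sin65° = 1.286×10⁻⁹ N·m.

τ ≈ 1.29×10⁻⁹ N·m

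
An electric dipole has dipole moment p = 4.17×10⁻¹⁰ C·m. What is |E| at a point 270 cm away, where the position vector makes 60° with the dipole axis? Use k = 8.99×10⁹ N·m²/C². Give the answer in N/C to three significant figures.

E ≈ 0.252 N/C

At angle θ the dipole field magnitude is E = (kp/r³)·√(1 + 3cos²θ).
kp/r³ = (8.99×10⁹)(4.17×10⁻¹⁰) / (2.70)³ = 0.1905 N/C.
√(1 + 3cos²60°) = √(1 + 3·0.2500) = √1.7500 ≈ 1.3229.
E ≈ 0.1905 × 1.323 = 0.2520 N/C.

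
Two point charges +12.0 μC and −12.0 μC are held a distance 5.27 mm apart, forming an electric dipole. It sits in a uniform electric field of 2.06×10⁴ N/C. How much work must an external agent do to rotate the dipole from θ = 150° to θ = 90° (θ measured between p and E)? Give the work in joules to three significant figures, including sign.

Dipole moment p = qd = (1.20×10⁻⁵ C)(0.00527 m) = 6.324×10⁻⁸ C·m.
W_ext = ΔU = U(θ₂) − U(θ₁) = −pE cosθ₂ − (−pE cosθ₁) = pE(cosθ₁ − cosθ₂).
W = (6.324×10⁻⁸)(2.06×10⁴)·(cos150° − cos90°) = (0.001303)·(-0.8660) = -0.001128 J.

W ≈ -0.00113 J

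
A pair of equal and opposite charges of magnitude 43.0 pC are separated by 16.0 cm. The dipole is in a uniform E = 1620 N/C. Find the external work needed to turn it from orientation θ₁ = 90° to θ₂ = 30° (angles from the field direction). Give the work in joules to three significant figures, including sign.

W ≈ -9.65×10⁻⁹ J

Dipole moment p = qd = (4.30×10⁻¹¹ C)(0.160 m) = 6.88×10⁻¹² C·m.
W_ext = ΔU = U(θ₂) − U(θ₁) = −pE cosθ₂ − (−pE cosθ₁) = pE(cosθ₁ − cosθ₂).
W = (6.88×10⁻¹²)(1620)·(cos90° − cos30°) = (1.115×10⁻⁸)·(-0.8660) = -9.652×10⁻⁹ J.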